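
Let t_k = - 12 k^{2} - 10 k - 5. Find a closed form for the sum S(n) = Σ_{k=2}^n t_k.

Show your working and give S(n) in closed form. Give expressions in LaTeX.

S(n) = - 4 n^{3} - 11 n^{2} - 12 n + 27

The ratio is (12*k**2 + 34*k + 27)/(12*k**2 + 10*k + 5).
So A=1 and B=1, with C=k**2 + 5*k/6 + 5/12.
Solve (1)·f(k+1) − (1)·f(k) = k**2 + 5*k/6 + 5/12.
Bound: deg f ≤ 3.
A polynomial solution: f(k) = k*(4*k**2 - k + 2)/12.
Then R = B(k−1)f/C = k*(4*k**2 - k + 2)/(12*k**2 + 10*k + 5), so s_k = R(k)·t_k = k*(-4*k**2 + k - 2).
s_(k+1) − s_k = -12*k**2 - 10*k - 5 = t_k.
s_(n+1) = -4*n**3 - 11*n**2 - 12*n - 5 and s_(2) = -32, so S(n) = -4*n**3 - 11*n**2 - 12*n + 27.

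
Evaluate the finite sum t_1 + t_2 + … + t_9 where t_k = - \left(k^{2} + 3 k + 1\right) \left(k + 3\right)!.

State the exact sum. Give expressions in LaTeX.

Compute t_(k+1)/t_k: get (k + 4)*(3*k + (k + 1)**2 + 4)/(k**2 + 3*k + 1).
Gosper form: A/B · C(k+1)/C(k) with A=k + 4, B=1, C=k**2 + 3*k + 1.
Need (k + 4)·f(k+1) − (1)·f(k) = k**2 + 3*k + 1.
From deg A=1, deg B=0, deg C=2: d=1.
Solve for f: f(k) = k - 1 (degree 1 ≤ 1).
So s_k = (B(k−1)f/C)·t_k = ((k - 1)/(k**2 + 3*k + 1))·t_k = -(k - 1)*factorial(k + 3).
Verify: -(k**2 + 3*k + 1)*factorial(k + 3) matches t_k.
Telescoping: Σ = s_(10) − s_(1) = -56043187200 − (0) = -56043187200.

Σ = -56043187200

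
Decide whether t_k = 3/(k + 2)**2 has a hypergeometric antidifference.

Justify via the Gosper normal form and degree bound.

No — key equation has no polynomial f.

Ratio r(k) = (k + 2)**2/(k + 3)**2.
Factor: A=k**2 + 4*k + 4; B=k**2 + 6*k + 9; C=1.
f must satisfy (k**2 + 4*k + 4)·f(k+1) − (k**2 + 4*k + 4)·f(k) = 1.
d = 0 from the (2,2,0) case.
Write f(k) = c0. Then LHS − RHS = -1, requiring -1 = 0: contradictory. No certificate.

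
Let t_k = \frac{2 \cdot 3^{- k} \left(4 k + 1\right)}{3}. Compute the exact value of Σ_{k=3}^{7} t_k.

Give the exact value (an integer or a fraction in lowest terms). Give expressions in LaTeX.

r(k) = (4*k + 5)/(3*(4*k + 1)) after simplifying.
Factor: A=1/3; B=1; C=k + 1/4.
Set up (1/3)·f(k+1) − (1)·f(k) − (k + 1/4) = 0.
deg f ≤ 1 (via 0,0,1).
Coefficient equations give f(k) = -3*(4*k + 3)/8.
Certificate R = B(k−1)f/C = -3*(4*k + 3)/(2*(4*k + 1)) gives s_k = (-4*k - 3)/3**k.
s_(k+1) − s_k = 2*(4*k + 1)/(3*3**k) = t_k.
Telescoping: Σ = s_(8) − s_(3) = -35/6561 − (-5/9) = 3610/6561.

Σ = 3610/6561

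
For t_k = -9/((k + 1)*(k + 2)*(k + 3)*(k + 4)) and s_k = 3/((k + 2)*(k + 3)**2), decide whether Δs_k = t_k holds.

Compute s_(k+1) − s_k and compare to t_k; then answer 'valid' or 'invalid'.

Invalid: residual 6*(4*k + 13)/(k**6 + 17*k**5 + 117*k**4 + 415*k**3 + 794*k**2 + 768*k + 288) ≠ 0.

s_(k+1) = 3/((k + 3)*(k + 4)**2)
s_(k+1) − s_k = 3*(-3*k - 10)/(k**5 + 16*k**4 + 101*k**3 + 314*k**2 + 480*k + 288)
(s_(k+1) − s_k) − t_k = 6*(4*k + 13)/(k**6 + 17*k**5 + 117*k**4 + 415*k**3 + 794*k**2 + 768*k + 288)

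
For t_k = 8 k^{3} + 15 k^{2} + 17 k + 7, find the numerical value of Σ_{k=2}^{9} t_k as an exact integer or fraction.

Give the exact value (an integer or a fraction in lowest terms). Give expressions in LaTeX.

Step 1: r(k) = (8*k**3 + 39*k**2 + 71*k + 47)/(8*k**3 + 15*k**2 + 17*k + 7).
Gosper form: A/B · C(k+1)/C(k) with A=1, B=1, C=k**3 + 15*k**2/8 + 17*k/8 + 7/8.
f must satisfy (1)·f(k+1) − (1)·f(k) = k**3 + 15*k**2/8 + 17*k/8 + 7/8.
From deg A=0, deg B=0, deg C=3: d=4.
A polynomial solution: f(k) = k*(2*k**3 + k**2 + 3*k + 1)/8.
Get s_k = R·t_k = k*(2*k**3 + k**2 + 3*k + 1) with R(k) = B(k−1)f(k)/C(k) = k*(2*k**3 + k**2 + 3*k + 1)/(8*k**3 + 15*k**2 + 17*k + 7).
s_(k+1) − s_k = 8*k**3 + 15*k**2 + 17*k + 7 = t_k.
Σ_(k=2)^(9) t_k = s_(10) − s_(2) = 21310 − (54) = 21256.

Σ = 21256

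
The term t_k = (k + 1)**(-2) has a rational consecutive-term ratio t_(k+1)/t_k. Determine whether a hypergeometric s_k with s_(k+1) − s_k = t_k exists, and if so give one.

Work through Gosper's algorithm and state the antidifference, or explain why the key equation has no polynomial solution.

none (Gosper's algorithm certifies no s_k)

t_(k+1)/t_k = (k + 1)**2/(k + 2)**2.
A = k**2 + 2*k + 1, B = k**2 + 4*k + 4, C = 1.
Solve (k**2 + 2*k + 1)·f(k+1) − (k**2 + 2*k + 1)·f(k) = 1.
d = 0 from the (2,2,0) case.
Generic f = c0 gives residual -1; -1 = 0 cannot hold, so t_k is not Gosper-summable.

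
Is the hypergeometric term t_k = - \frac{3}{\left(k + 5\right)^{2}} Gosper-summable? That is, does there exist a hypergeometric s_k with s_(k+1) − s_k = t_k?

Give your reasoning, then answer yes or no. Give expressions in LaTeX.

No; the coefficient equations for f are inconsistent.

r(k) = (k + 5)**2/(k + 6)**2 after simplifying.
Factor: A=k**2 + 10*k + 25; B=k**2 + 12*k + 36; C=1.
Set up (k**2 + 10*k + 25)·f(k+1) − (k**2 + 10*k + 25)·f(k) − (1) = 0.
Bound: deg f ≤ 0.
Write f(k) = c0. Then LHS − RHS = -1, requiring -1 = 0: contradictory. No certificate.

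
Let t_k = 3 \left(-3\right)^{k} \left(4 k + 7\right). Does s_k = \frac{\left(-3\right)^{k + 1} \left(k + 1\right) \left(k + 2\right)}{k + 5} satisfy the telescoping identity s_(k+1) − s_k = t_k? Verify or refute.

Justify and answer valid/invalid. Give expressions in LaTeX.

s_(k+1) = (-3)**(k + 2)*(k + 2)*(k + 3)/(k + 6)
s_(k+1) − s_k = 3*(-3)**k*(4*k**3 + 39*k**2 + 113*k + 102)/(k**2 + 11*k + 30)
(s_(k+1) − s_k) − t_k = 36*(-3)**k*(-k**2 - 7*k - 9)/(k**2 + 11*k + 30)

Invalid: residual \frac{36 \left(-3\right)^{k} \left(- k^{2} - 7 k - 9\right)}{k^{2} + 11 k + 30} ≠ 0.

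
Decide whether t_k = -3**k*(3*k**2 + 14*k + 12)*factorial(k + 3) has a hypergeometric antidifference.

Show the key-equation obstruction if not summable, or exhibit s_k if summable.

Yes. s_k = -3**k*k*factorial(k + 3).

Ratio r(k) = 3*(3*k**3 + 32*k**2 + 109*k + 116)/(3*k**2 + 14*k + 12).
Factor: A=3*k + 12; B=1; C=k**2 + 14*k/3 + 4.
Set up (3*k + 12)·f(k+1) − (1)·f(k) − (k**2 + 14*k/3 + 4) = 0.
deg f ≤ 1 (via 1,0,2).
Solving with deg f ≤ 1: f(k) = k/3.
R(k) = B(k−1)·f(k)/C(k) = k/(3*k**2 + 14*k + 12); s_k = R·t_k = -3**k*k*factorial(k + 3).
Check: Δs_k = -3**k*(3*k**2 + 14*k + 12)*factorial(k + 3). ✓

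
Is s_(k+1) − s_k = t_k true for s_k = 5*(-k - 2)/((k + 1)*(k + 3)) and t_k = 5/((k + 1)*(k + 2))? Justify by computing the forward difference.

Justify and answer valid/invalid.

s_(k+1) = 5*(-k - 3)/((k + 2)*(k + 4))
s_(k+1) − s_k = 5*(k**2 + 5*k + 7)/(k**4 + 10*k**3 + 35*k**2 + 50*k + 24)
(s_(k+1) − s_k) − t_k = 5*(-2*k - 5)/(k**4 + 10*k**3 + 35*k**2 + 50*k + 24)

Invalid: residual 5*(-2*k - 5)/(k**4 + 10*k**3 + 35*k**2 + 50*k + 24) ≠ 0.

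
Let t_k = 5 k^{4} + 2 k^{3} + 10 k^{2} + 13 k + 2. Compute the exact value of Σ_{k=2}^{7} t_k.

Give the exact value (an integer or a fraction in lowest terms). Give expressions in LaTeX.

r(k) = (5*k**4 + 22*k**3 + 46*k**2 + 59*k + 32)/(5*k**4 + 2*k**3 + 10*k**2 + 13*k + 2) after simplifying.
Factor: A=1; B=1; C=k**4 + 2*k**3/5 + 2*k**2 + 13*k/5 + 2/5.
Need (1)·f(k+1) − (1)·f(k) = k**4 + 2*k**3/5 + 2*k**2 + 13*k/5 + 2/5.
Bound: deg f ≤ 5.
Solving with deg f ≤ 5: f(k) = k*(k**4 - 2*k**3 + 4*k**2 + 2*k - 3)/5.
Get s_k = R·t_k = k*(k**4 - 2*k**3 + 4*k**2 + 2*k - 3) with R(k) = B(k−1)f(k)/C(k) = k*(k**4 - 2*k**3 + 4*k**2 + 2*k - 3)/(5*k**4 + 2*k**3 + 10*k**2 + 13*k + 2).
Check: Δs_k = 5*k**4 + 2*k**3 + 10*k**2 + 13*k + 2. ✓
Telescoping: Σ = s_(8) − s_(2) = 26728 − (34) = 26694.

Σ = 26694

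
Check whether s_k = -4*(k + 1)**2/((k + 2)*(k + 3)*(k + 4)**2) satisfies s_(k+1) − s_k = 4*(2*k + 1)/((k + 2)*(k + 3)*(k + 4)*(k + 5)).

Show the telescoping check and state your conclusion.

s_(k+1) = -4*(k + 2)**2/((k + 3)*(k + 4)*(k + 5)**2)
s_(k+1) − s_k = 4*(2*k**3 + 10*k**2 + 4*k - 7)/(k**6 + 23*k**5 + 217*k**4 + 1073*k**3 + 2926*k**2 + 4160*k + 2400)
(s_(k+1) − s_k) − t_k = 36*(-k**2 - 5*k - 3)/(k**6 + 23*k**5 + 217*k**4 + 1073*k**3 + 2926*k**2 + 4160*k + 2400)

Invalid: residual 36*(-k**2 - 5*k - 3)/(k**6 + 23*k**5 + 217*k**4 + 1073*k**3 + 2926*k**2 + 4160*k + 2400) ≠ 0.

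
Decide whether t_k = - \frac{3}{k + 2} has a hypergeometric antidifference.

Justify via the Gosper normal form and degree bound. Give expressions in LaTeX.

No. Not Gosper-summable.

Ratio r(k) = (k + 2)/(k + 3).
So A=k + 2 and B=k + 3, with C=1.
Need (k + 2)·f(k+1) − (k + 2)·f(k) = 1.
Bound: deg f ≤ 0.
f = c0 ⇒ A·f(k+1) − B(k−1)·f(k) − C = -1. The system {-1 = 0} is inconsistent; no antidifference.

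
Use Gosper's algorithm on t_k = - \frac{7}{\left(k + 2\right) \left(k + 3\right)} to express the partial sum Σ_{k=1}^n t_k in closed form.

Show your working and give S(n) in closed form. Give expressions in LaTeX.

Compute t_(k+1)/t_k: get (k + 2)/(k + 4).
Normal form (A,B,C) = (k + 2, k + 4, 1).
Solve (k + 2)·f(k+1) − (k + 3)·f(k) = 1.
From deg A=1, deg B=1, deg C=0: d=1.
Solving with deg f ≤ 1: f(k) = k/2.
Get s_k = R·t_k = -7*k/(2*k + 4) with R(k) = B(k−1)f(k)/C(k) = k*(k + 3)/2.
Verify: -7/(k**2 + 5*k + 6) matches t_k.
s_(n+1) = 7*(-n - 1)/(2*(n + 3)) and s_(1) = -7/6, so S(n) = -7*n/(3*n + 9).

S(n) = - \frac{7 n}{3 n + 9}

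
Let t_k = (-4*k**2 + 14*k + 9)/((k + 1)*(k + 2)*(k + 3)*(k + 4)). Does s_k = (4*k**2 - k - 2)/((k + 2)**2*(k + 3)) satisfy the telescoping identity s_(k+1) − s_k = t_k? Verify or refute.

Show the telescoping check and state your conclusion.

s_(k+1) = (-k + 4*(k + 1)**2 - 3)/((k + 3)**2*(k + 4))
s_(k+1) − s_k = 2*(-2*k**3 + 3*k**2 + 29*k + 14)/(k**5 + 14*k**4 + 77*k**3 + 208*k**2 + 276*k + 144)
(s_(k+1) − s_k) − t_k = (8*k**3 + 9*k**2 - 43*k - 26)/(k**6 + 15*k**5 + 91*k**4 + 285*k**3 + 484*k**2 + 420*k + 144)

Invalid: residual (8*k**3 + 9*k**2 - 43*k - 26)/(k**6 + 15*k**5 + 91*k**4 + 285*k**3 + 484*k**2 + 420*k + 144) ≠ 0.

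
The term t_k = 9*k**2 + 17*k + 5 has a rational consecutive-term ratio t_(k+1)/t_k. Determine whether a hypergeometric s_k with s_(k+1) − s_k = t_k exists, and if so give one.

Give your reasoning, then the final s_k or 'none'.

s_k = k*(3*k**2 + 4*k - 2)

Compute t_(k+1)/t_k: get (9*k**2 + 35*k + 31)/(9*k**2 + 17*k + 5).
A = 1, B = 1, C = k**2 + 17*k/9 + 5/9.
Set up (1)·f(k+1) − (1)·f(k) − (k**2 + 17*k/9 + 5/9) = 0.
d = 3 from the (0,0,2) case.
Solving with deg f ≤ 3: f(k) = k*(3*k**2 + 4*k - 2)/9.
Then R = B(k−1)f/C = k*(3*k**2 + 4*k - 2)/(9*k**2 + 17*k + 5), so s_k = R(k)·t_k = k*(3*k**2 + 4*k - 2).
Verify: 9*k**2 + 17*k + 5 matches t_k.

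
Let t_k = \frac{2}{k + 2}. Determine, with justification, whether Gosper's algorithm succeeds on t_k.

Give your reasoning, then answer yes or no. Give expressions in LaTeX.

r(k) = (k + 2)/(k + 3) after simplifying.
Normal form (A,B,C) = (k + 2, k + 3, 1).
Need (k + 2)·f(k+1) − (k + 2)·f(k) = 1.
deg f ≤ 0 (via 1,1,0).
Put f(k) = c0: A·f(k+1) − B(k−1)·f(k) − C = -1; need -1 = 0 — inconsistent ⇒ no f, not summable.

No — the linear system for f has no solution.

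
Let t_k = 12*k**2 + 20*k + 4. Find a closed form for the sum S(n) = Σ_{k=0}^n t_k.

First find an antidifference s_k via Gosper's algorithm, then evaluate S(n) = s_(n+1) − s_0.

Compute t_(k+1)/t_k: get (3*k**2 + 11*k + 9)/(3*k**2 + 5*k + 1).
Factor: A=1; B=1; C=k**2 + 5*k/3 + 1/3.
f must satisfy (1)·f(k+1) − (1)·f(k) = k**2 + 5*k/3 + 1/3.
From deg A=0, deg B=0, deg C=2: d=3.
Match coefficients ⇒ f(k) = k*(k**2 + k - 1)/3.
Then R = B(k−1)f/C = k*(k**2 + k - 1)/(3*k**2 + 5*k + 1), so s_k = R(k)·t_k = 4*k*(k**2 + k - 1).
s_(k+1) − s_k = 12*k**2 + 20*k + 4 = t_k.
Evaluate: s_(n+1) = 4*n**3 + 16*n**2 + 16*n + 4; subtract s_(0) = 0 ⇒ S(n) = 4*n**3 + 16*n**2 + 16*n + 4.

S(n) = 4*n**3 + 16*n**2 + 16*n + 4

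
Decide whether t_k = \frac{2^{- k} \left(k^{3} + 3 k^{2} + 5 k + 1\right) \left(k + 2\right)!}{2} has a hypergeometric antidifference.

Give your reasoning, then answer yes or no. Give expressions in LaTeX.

Step 1: r(k) = (k**4 + 9*k**3 + 32*k**2 + 52*k + 30)/(2*(k**3 + 3*k**2 + 5*k + 1)).
So A=k/2 + 3/2 and B=1, with C=k**3 + 3*k**2 + 5*k + 1.
f must satisfy (k/2 + 3/2)·f(k+1) − (1)·f(k) = k**3 + 3*k**2 + 5*k + 1.
d = 2 from the (1,0,3) case.
Solving with deg f ≤ 2: f(k) = 2*(k**2 - 2).
So s_k = (B(k−1)f/C)·t_k = (2*(k**2 - 2)/(k**3 + 3*k**2 + 5*k + 1))·t_k = (k**2 - 2)*factorial(k + 2)/2**k.
Check: Δs_k = (k**3 + 3*k**2 + 5*k + 1)*factorial(k + 2)/(2*2**k). ✓

Yes. s_k = 2^{- k} \left(k^{2} - 2\right) \left(k + 2\right)!.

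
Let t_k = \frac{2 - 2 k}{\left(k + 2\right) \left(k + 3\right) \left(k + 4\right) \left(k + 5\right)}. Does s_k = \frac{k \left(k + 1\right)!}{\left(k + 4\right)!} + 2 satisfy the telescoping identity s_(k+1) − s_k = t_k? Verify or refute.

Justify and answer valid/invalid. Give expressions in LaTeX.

valid; difference matches t_k

s_(k+1) = (k + 1)*factorial(k + 2)/factorial(k + 5) + 2
s_(k+1) − s_k = (2 - 2*k)/((k + 2)*(k + 3)*(k + 4)*(k + 5))
(s_(k+1) − s_k) − t_k = 0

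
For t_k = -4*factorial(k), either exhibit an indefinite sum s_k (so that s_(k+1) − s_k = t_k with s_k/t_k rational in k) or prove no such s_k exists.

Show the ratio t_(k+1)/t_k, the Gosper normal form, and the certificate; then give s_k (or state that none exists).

not Gosper-summable; s_k does not exist

Ratio r(k) = k + 1.
Factor: A=k + 1; B=1; C=1.
f must satisfy (k + 1)·f(k+1) − (1)·f(k) = 1.
Bound: deg f ≤ -1.
Bound -1 < 0, so the key equation has no polynomial solution.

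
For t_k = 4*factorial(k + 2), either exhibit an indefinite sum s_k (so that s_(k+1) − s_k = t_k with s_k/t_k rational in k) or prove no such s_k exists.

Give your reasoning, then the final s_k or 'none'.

Step 1: r(k) = k + 3.
So A=k + 3 and B=1, with C=1.
f must satisfy (k + 3)·f(k+1) − (1)·f(k) = 1.
Bound: deg f ≤ -1.
Bound -1 < 0, so the key equation has no polynomial solution.

none (Gosper's algorithm certifies no s_k)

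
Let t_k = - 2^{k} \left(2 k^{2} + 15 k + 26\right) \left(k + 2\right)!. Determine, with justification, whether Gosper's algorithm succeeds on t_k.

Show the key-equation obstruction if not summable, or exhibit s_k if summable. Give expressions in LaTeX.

Compute t_(k+1)/t_k: get 2*(2*k**3 + 25*k**2 + 100*k + 129)/(2*k**2 + 15*k + 26).
Normal form (A,B,C) = (2*k + 6, 1, k**2 + 15*k/2 + 13).
Solve (2*k + 6)·f(k+1) − (1)·f(k) = k**2 + 15*k/2 + 13.
Bound: deg f ≤ 1.
A polynomial solution: f(k) = (k + 4)/2.
R(k) = B(k−1)·f(k)/C(k) = (k + 4)/(2*k**2 + 15*k + 26); s_k = R·t_k = -2**k*(k + 4)*factorial(k + 2).
Δs = -2**k*(2*k**2 + 15*k + 26)*factorial(k + 2), as required.

Yes. s_k = - 2^{k} \left(k + 4\right) \left(k + 2\right)!.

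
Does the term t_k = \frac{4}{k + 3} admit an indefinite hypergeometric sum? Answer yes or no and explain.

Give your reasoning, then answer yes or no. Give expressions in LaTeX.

Ratio r(k) = (k + 3)/(k + 4).
Take A(k)=k + 3, B(k)=k + 4, C(k)=1.
Need (k + 3)·f(k+1) − (k + 3)·f(k) = 1.
From deg A=1, deg B=1, deg C=0: d=0.
Generic f = c0 gives residual -1; -1 = 0 cannot hold, so t_k is not Gosper-summable.

No — key equation has no polynomial f.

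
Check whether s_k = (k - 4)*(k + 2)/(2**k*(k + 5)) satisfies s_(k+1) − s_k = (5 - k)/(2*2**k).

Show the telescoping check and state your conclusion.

s_(k+1) = (k**2 - 9)/(2*2**k*(k + 6))
s_(k+1) − s_k = (-k**3 - 3*k**2 + 31*k + 51)/(2*2**k*(k**2 + 11*k + 30))
(s_(k+1) − s_k) − t_k = 3*(k**2 + 2*k - 33)/(2*2**k*(k**2 + 11*k + 30))

Invalid: residual 3*(k**2 + 2*k - 33)/(2*2**k*(k**2 + 11*k + 30)) ≠ 0.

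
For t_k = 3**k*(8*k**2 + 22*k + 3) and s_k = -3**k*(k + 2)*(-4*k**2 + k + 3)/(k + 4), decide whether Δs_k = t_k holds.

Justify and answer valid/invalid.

s_(k+1) = 3**(k + 1)*k*(4*k**2 + 19*k + 21)/(k + 5)
s_(k+1) − s_k = 3**k*(8*k**4 + 78*k**3 + 261*k**2 + 283*k + 30)/(k**2 + 9*k + 20)
(s_(k+1) − s_k) − t_k = 3**k*(-16*k**3 - 100*k**2 - 184*k - 30)/(k**2 + 9*k + 20)

Invalid: residual 3**k*(-16*k**3 - 100*k**2 - 184*k - 30)/(k**2 + 9*k + 20) ≠ 0.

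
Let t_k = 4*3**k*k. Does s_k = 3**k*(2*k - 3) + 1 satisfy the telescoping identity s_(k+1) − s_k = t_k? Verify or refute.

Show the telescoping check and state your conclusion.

s_(k+1) = 3**(k + 1)*(2*k - 1) + 1
s_(k+1) − s_k = 4*3**k*k
(s_(k+1) − s_k) − t_k = 0

valid (s_(k+1) − s_k reduces to t_k)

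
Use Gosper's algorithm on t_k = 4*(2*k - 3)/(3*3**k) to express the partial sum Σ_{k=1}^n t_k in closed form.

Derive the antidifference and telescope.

S(n) = -4*3**(-n - 1)*n

Ratio r(k) = (2*k - 1)/(3*(2*k - 3)).
A = 1/3, B = 1, C = k - 3/2.
Set up (1/3)·f(k+1) − (1)·f(k) − (k - 3/2) = 0.
d = 1 from the (0,0,1) case.
Solve for f: f(k) = -3*(k - 1)/2 (degree 1 ≤ 1).
So s_k = (B(k−1)f/C)·t_k = (-3*(k - 1)/(2*k - 3))·t_k = 4*(1 - k)/3**k.
s_(k+1) − s_k = 4*(2*k - 3)/(3*3**k) = t_k.
Telescope: S(n) = s_(n+1) − s_(1) = -4*3**(-n - 1)*n − (0) = -4*3**(-n - 1)*n.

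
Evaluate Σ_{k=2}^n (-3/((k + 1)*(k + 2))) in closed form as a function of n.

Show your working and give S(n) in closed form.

t_(k+1)/t_k = (k + 1)/(k + 3).
Normal form (A,B,C) = (k + 1, k + 3, 1).
Solve (k + 1)·f(k+1) − (k + 2)·f(k) = 1.
Bound: deg f ≤ 1.
A polynomial solution: f(k) = k.
So s_k = (B(k−1)f/C)·t_k = (k*(k + 2))·t_k = -3*k/(k + 1).
Check: Δs_k = -3/(k**2 + 3*k + 2). ✓
s_(n+1) = 3*(-n - 1)/(n + 2) and s_(2) = -2, so S(n) = (1 - n)/(n + 2).

S(n) = (1 - n)/(n + 2)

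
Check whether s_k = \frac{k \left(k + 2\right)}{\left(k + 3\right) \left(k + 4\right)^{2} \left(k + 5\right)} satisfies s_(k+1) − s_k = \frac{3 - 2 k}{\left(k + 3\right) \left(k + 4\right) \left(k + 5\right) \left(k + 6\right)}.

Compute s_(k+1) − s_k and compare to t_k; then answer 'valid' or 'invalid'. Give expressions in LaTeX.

Invalid: residual \frac{2 \left(3 k^{2} + 11 k - 12\right)}{k^{6} + 27 k^{5} + 301 k^{4} + 1773 k^{3} + 5818 k^{2} + 10080 k + 7200} ≠ 0.

s_(k+1) = (k + 1)*(k + 3)/((k + 4)*(k + 5)**2*(k + 6))
s_(k+1) − s_k = (-k*(k + 2)*(k + 5)*(k + 6) + (k + 1)*(k + 3)**2*(k + 4))/((k + 3)*(k + 4)**2*(k + 5)**2*(k + 6))
(s_(k+1) − s_k) − t_k = 2*(3*k**2 + 11*k - 12)/(k**6 + 27*k**5 + 301*k**4 + 1773*k**3 + 5818*k**2 + 10080*k + 7200)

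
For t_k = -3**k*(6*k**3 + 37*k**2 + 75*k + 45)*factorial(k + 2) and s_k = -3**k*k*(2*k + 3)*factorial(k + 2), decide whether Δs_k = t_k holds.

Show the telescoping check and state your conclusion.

valid; difference matches t_k

s_(k+1) = -3**(k + 1)*(k + 1)*(2*k + 5)*factorial(k + 3)
s_(k+1) − s_k = -3**k*(6*k**3 + 37*k**2 + 75*k + 45)*factorial(k + 2)
(s_(k+1) − s_k) − t_k = 0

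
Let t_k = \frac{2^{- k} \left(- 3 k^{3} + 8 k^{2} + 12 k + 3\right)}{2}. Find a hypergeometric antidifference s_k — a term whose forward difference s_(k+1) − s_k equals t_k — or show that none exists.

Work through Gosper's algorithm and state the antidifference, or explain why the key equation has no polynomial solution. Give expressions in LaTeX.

s_k = 2^{- k} k \left(3 k^{2} + k - 1\right)

t_(k+1)/t_k = (3*k**3 + k**2 - 19*k - 20)/(2*(3*k**3 - 8*k**2 - 12*k - 3)).
So A=1/2 and B=1, with C=k**3 - 8*k**2/3 - 4*k - 1.
Key eq: (1/2)·f(k+1) = (1)·f(k) + (k**3 - 8*k**2/3 - 4*k - 1).
From deg A=0, deg B=0, deg C=3: d=3.
Solving with deg f ≤ 3: f(k) = -2*k*(3*k**2 + k - 1)/3.
R(k) = B(k−1)·f(k)/C(k) = -2*k*(3*k**2 + k - 1)/((3*k + 1)*(k**2 - 3*k - 3)); s_k = R·t_k = k*(3*k**2 + k - 1)/2**k.
Check: Δs_k = (-3*k**3 + 8*k**2 + 12*k + 3)/(2*2**k). ✓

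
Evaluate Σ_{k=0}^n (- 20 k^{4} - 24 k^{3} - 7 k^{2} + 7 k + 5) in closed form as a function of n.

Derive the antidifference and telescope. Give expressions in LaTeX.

t_(k+1)/t_k = (20*k**4 + 104*k**3 + 199*k**2 + 159*k + 39)/(20*k**4 + 24*k**3 + 7*k**2 - 7*k - 5).
Normal form (A,B,C) = (1, 1, k**4 + 6*k**3/5 + 7*k**2/20 - 7*k/20 - 1/4).
Set up (1)·f(k+1) − (1)·f(k) − (k**4 + 6*k**3/5 + 7*k**2/20 - 7*k/20 - 1/4) = 0.
deg f ≤ 5 (via 0,0,4).
Coefficient equations give f(k) = k*(4*k**2 + 1)*(k**2 - k - 1)/20.
Certificate R = B(k−1)f/C = k*(4*k**2 + 1)*(k**2 - k - 1)/(20*k**4 + 24*k**3 + 7*k**2 - 7*k - 5) gives s_k = k*(-4*k**4 + 4*k**3 + 3*k**2 + k + 1).
Verify: -20*k**4 - 24*k**3 - 7*k**2 + 7*k + 5 matches t_k.
Evaluate: s_(n+1) = -4*n**5 - 16*n**4 - 21*n**3 - 6*n**2 + 8*n + 5; subtract s_(0) = 0 ⇒ S(n) = -4*n**5 - 16*n**4 - 21*n**3 - 6*n**2 + 8*n + 5.

S(n) = - 4 n^{5} - 16 n^{4} - 21 n^{3} - 6 n^{2} + 8 n + 5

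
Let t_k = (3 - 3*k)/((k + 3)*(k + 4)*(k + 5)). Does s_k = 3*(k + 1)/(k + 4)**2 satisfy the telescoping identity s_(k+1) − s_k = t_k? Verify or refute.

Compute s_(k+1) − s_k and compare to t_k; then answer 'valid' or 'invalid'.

Invalid: residual 3*(2*k**2 + 9*k + 1)/(k**5 + 21*k**4 + 175*k**3 + 723*k**2 + 1480*k + 1200) ≠ 0.

s_(k+1) = 3*(k + 2)/(k + 5)**2
s_(k+1) − s_k = 3*(-k**2 - 3*k + 7)/(k**4 + 18*k**3 + 121*k**2 + 360*k + 400)
(s_(k+1) − s_k) − t_k = 3*(2*k**2 + 9*k + 1)/(k**5 + 21*k**4 + 175*k**3 + 723*k**2 + 1480*k + 1200)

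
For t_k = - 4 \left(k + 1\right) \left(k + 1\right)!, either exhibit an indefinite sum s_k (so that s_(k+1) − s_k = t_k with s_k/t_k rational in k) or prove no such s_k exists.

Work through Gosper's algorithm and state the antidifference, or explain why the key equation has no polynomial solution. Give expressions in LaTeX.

The ratio is (k + 2)**2/(k + 1).
A = k + 2, B = 1, C = k + 1.
f must satisfy (k + 2)·f(k+1) − (1)·f(k) = k + 1.
d = 0 from the (1,0,1) case.
Solving with deg f ≤ 0: f(k) = 1.
So s_k = (B(k−1)f/C)·t_k = (1/(k + 1))·t_k = -4*factorial(k + 1).
Δs = -4*(k + 1)*factorial(k + 1), as required.

s_k = - 4 \left(k + 1\right)!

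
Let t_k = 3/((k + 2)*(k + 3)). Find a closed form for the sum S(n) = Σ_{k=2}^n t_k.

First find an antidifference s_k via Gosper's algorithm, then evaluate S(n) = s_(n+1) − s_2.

Step 1: r(k) = (k + 2)/(k + 4).
Gosper form: A/B · C(k+1)/C(k) with A=k + 2, B=k + 4, C=1.
Need (k + 2)·f(k+1) − (k + 3)·f(k) = 1.
Bound: deg f ≤ 1.
Solve for f: f(k) = k/2 (degree 1 ≤ 1).
So s_k = (B(k−1)f/C)·t_k = (k*(k + 3)/2)·t_k = 3*k/(2*(k + 2)).
s_(k+1) − s_k = 3/(k**2 + 5*k + 6) = t_k.
Σ_(k=2)^n t_k = s_(n+1) − s_(2) = (3*(n + 1)/(2*(n + 3))) − (3/4), i.e. 3*(n - 1)/(4*(n + 3)).

S(n) = 3*(n - 1)/(4*(n + 3))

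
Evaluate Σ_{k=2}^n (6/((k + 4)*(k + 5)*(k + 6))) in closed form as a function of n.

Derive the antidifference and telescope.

S(n) = (n**2 + 11*n - 12)/(14*(n**2 + 11*n + 30))

Step 1: r(k) = (k + 4)/(k + 7).
Factor: A=k + 4; B=k + 7; C=1.
f must satisfy (k + 4)·f(k+1) − (k + 6)·f(k) = 1.
Degrees (1,1,0) ⇒ d ≤ 2.
A polynomial solution: f(k) = k*(k + 9)/40.
So s_k = (B(k−1)f/C)·t_k = (k*(k + 6)*(k + 9)/40)·t_k = 3*k*(k + 9)/(20*(k + 4)*(k + 5)).
s_(k+1) − s_k = 6/(k**3 + 15*k**2 + 74*k + 120) = t_k.
Σ_(k=2)^n t_k = s_(n+1) − s_(2) = (3*(n**2 + 11*n + 10)/(20*(n**2 + 11*n + 30))) − (11/140), i.e. (n**2 + 11*n - 12)/(14*(n**2 + 11*n + 30)).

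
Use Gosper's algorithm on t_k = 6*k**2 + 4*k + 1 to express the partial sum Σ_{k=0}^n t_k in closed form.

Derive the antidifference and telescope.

Compute t_(k+1)/t_k: get (6*k**2 + 16*k + 11)/(6*k**2 + 4*k + 1).
So A=1 and B=1, with C=k**2 + 2*k/3 + 1/6.
Key eq: (1)·f(k+1) = (1)·f(k) + (k**2 + 2*k/3 + 1/6).
Degrees (0,0,2) ⇒ d ≤ 3.
A polynomial solution: f(k) = k**2*(2*k - 1)/6.
R(k) = B(k−1)·f(k)/C(k) = k**2*(2*k - 1)/(6*k**2 + 4*k + 1); s_k = R·t_k = k**2*(2*k - 1).
Δs = 6*k**2 + 4*k + 1, as required.
Telescope: S(n) = s_(n+1) − s_(0) = 2*n**3 + 5*n**2 + 4*n + 1 − (0) = 2*n**3 + 5*n**2 + 4*n + 1.

S(n) = 2*n**3 + 5*n**2 + 4*n + 1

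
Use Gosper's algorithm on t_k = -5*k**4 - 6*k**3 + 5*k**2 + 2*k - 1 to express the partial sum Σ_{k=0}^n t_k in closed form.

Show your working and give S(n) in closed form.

S(n) = -n**5 - 4*n**4 - 3*n**3 + 2*n**2 + n - 1

Ratio r(k) = (5*k**4 + 26*k**3 + 43*k**2 + 26*k + 5)/(5*k**4 + 6*k**3 - 5*k**2 - 2*k + 1).
So A=1 and B=1, with C=k**4 + 6*k**3/5 - k**2 - 2*k/5 + 1/5.
f must satisfy (1)·f(k+1) − (1)·f(k) = k**4 + 6*k**3/5 - k**2 - 2*k/5 + 1/5.
deg f ≤ 5 (via 0,0,4).
Match coefficients ⇒ f(k) = k*(k**4 - k**3 - 3*k**2 + 3*k + 1)/5.
Then R = B(k−1)f/C = k*(k**4 - k**3 - 3*k**2 + 3*k + 1)/((k**2 + k - 1)*(5*k**2 + k - 1)), so s_k = R(k)·t_k = k*(-k**4 + k**3 + 3*k**2 - 3*k - 1).
s_(k+1) − s_k = -5*k**4 - 6*k**3 + 5*k**2 + 2*k - 1 = t_k.
s_(n+1) = -n**5 - 4*n**4 - 3*n**3 + 2*n**2 + n - 1 and s_(0) = 0, so S(n) = -n**5 - 4*n**4 - 3*n**3 + 2*n**2 + n - 1.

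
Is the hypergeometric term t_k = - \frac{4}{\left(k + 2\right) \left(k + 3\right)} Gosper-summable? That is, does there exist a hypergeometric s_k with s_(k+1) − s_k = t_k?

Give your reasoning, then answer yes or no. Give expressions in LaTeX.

Ratio r(k) = (k + 2)/(k + 4).
Factor: A=k + 2; B=k + 4; C=1.
Key eq: (k + 2)·f(k+1) = (k + 3)·f(k) + (1).
Bound: deg f ≤ 1.
Coefficient equations give f(k) = k/2.
Certificate R = B(k−1)f/C = k*(k + 3)/2 gives s_k = -2*k/(k + 2).
s_(k+1) − s_k = -4/(k**2 + 5*k + 6) = t_k.

Yes. s_k = - \frac{2 k}{k + 2}.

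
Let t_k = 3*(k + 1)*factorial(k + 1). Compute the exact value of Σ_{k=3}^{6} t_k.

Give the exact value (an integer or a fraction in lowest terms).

t_(k+1)/t_k = (k + 2)**2/(k + 1).
Factor: A=k + 2; B=1; C=k + 1.
Need (k + 2)·f(k+1) − (1)·f(k) = k + 1.
deg f ≤ 0 (via 1,0,1).
Coefficient equations give f(k) = 1.
R(k) = B(k−1)·f(k)/C(k) = 1/(k + 1); s_k = R·t_k = 3*factorial(k + 1).
Δs = 3*(k + 1)*factorial(k + 1), as required.
Evaluate s at k=7 and k=3: 120960 and 72; difference 120888.

Σ = 120888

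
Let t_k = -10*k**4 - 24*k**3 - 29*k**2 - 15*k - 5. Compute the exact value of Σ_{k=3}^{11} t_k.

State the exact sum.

Step 1: r(k) = (10*k**4 + 64*k**3 + 161*k**2 + 185*k + 83)/(10*k**4 + 24*k**3 + 29*k**2 + 15*k + 5).
Take A(k)=1, B(k)=1, C(k)=k**4 + 12*k**3/5 + 29*k**2/10 + 3*k/2 + 1/2.
Key eq: (1)·f(k+1) = (1)·f(k) + (k**4 + 12*k**3/5 + 29*k**2/10 + 3*k/2 + 1/2).
From deg A=0, deg B=0, deg C=4: d=5.
Match coefficients ⇒ f(k) = k*(2*k**4 + k**3 + k**2 - k + 2)/10.
Get s_k = R·t_k = k*(-2*k**4 - k**3 - k**2 + k - 2) with R(k) = B(k−1)f(k)/C(k) = k*(2*k**4 + k**3 + k**2 - k + 2)/(10*k**4 + 24*k**3 + 29*k**2 + 15*k + 5).
s_(k+1) − s_k = -10*k**4 - 24*k**3 - 29*k**2 - 15*k - 5 = t_k.
Sum = s_(12) − s_(3); s_(12) = -520008, s_(3) = -591 ⇒ -519417.

Σ = -519417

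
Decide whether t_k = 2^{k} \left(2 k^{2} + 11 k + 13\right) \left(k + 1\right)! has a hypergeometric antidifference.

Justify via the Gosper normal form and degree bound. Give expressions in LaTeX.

Yes. s_k = 2^{k} \left(k + 3\right) \left(k + 1\right)!.

t_(k+1)/t_k = 2*(2*k**3 + 19*k**2 + 56*k + 52)/(2*k**2 + 11*k + 13).
A = 2*k + 4, B = 1, C = k**2 + 11*k/2 + 13/2.
f must satisfy (2*k + 4)·f(k+1) − (1)·f(k) = k**2 + 11*k/2 + 13/2.
From deg A=1, deg B=0, deg C=2: d=1.
Solve for f: f(k) = (k + 3)/2 (degree 1 ≤ 1).
R(k) = B(k−1)·f(k)/C(k) = (k + 3)/(2*k**2 + 11*k + 13); s_k = R·t_k = 2**k*(k + 3)*factorial(k + 1).
Check: Δs_k = 2**k*(2*k**2 + 11*k + 13)*factorial(k + 1). ✓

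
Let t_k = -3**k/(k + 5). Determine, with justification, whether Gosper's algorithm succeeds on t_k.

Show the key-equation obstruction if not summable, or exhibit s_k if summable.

No — key equation has no polynomial f.

t_(k+1)/t_k = 3*(k + 5)/(k + 6).
Normal form (A,B,C) = (3*k + 15, k + 6, 1).
Need (3*k + 15)·f(k+1) − (k + 5)·f(k) = 1.
d = -1 from the (1,1,0) case.
d = -1 < 0 ⇒ no nonzero polynomial f; not summable.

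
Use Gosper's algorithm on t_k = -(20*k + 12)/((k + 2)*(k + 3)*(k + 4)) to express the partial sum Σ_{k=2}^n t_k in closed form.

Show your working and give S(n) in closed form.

S(n) = (-33*n**2 - 31*n + 64)/(10*(n**2 + 7*n + 12))

t_(k+1)/t_k = (k + 2)*(5*k + 8)/((k + 5)*(5*k + 3)).
So A=k + 2 and B=k + 5, with C=k + 3/5.
Key eq: (k + 2)·f(k+1) = (k + 4)·f(k) + (k + 3/5).
Bound: deg f ≤ 2.
Solving with deg f ≤ 2: f(k) = k*(13*k + 5)/60.
Certificate R = B(k−1)f/C = k*(k + 4)*(13*k + 5)/(12*(5*k + 3)) gives s_k = -k*(13*k + 5)/(3*(k + 2)*(k + 3)).
Verify: 4*(-5*k - 3)/(k**3 + 9*k**2 + 26*k + 24) matches t_k.
Telescope: S(n) = s_(n+1) − s_(2) = (-13*n**2 - 31*n - 18)/(3*(n**2 + 7*n + 12)) − (-31/30) = (-33*n**2 - 31*n + 64)/(10*(n**2 + 7*n + 12)).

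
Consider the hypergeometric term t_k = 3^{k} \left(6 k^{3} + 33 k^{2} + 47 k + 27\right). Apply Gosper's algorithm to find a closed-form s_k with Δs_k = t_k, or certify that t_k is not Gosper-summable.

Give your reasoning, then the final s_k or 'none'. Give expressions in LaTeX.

s_k = 3^{k} \left(3 k^{3} + 3 k^{2} + k + 3\right)

t_(k+1)/t_k = 3*(6*k**3 + 51*k**2 + 131*k + 113)/(6*k**3 + 33*k**2 + 47*k + 27).
Take A(k)=3, B(k)=1, C(k)=k**3 + 11*k**2/2 + 47*k/6 + 9/2.
Need (3)·f(k+1) − (1)·f(k) = k**3 + 11*k**2/2 + 47*k/6 + 9/2.
Degrees (0,0,3) ⇒ d ≤ 3.
Coefficient equations give f(k) = (3*k**3 + 3*k**2 + k + 3)/6.
Certificate R = B(k−1)f/C = (3*k**3 + 3*k**2 + k + 3)/(6*k**3 + 33*k**2 + 47*k + 27) gives s_k = 3**k*(3*k**3 + 3*k**2 + k + 3).
Verify: 3**k*(6*k**3 + 33*k**2 + 47*k + 27) matches t_k.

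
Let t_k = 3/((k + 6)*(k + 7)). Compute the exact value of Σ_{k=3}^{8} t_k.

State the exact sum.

r(k) = (k + 6)/(k + 8) after simplifying.
Take A(k)=k + 6, B(k)=k + 8, C(k)=1.
Need (k + 6)·f(k+1) − (k + 7)·f(k) = 1.
Bound: deg f ≤ 1.
Solving with deg f ≤ 1: f(k) = k/6.
Certificate R = B(k−1)f/C = k*(k + 7)/6 gives s_k = k/(2*(k + 6)).
Δs = 3/(k**2 + 13*k + 42), as required.
Σ_(k=3)^(8) t_k = s_(9) − s_(3) = 3/10 − (1/6) = 2/15.

Σ = 2/15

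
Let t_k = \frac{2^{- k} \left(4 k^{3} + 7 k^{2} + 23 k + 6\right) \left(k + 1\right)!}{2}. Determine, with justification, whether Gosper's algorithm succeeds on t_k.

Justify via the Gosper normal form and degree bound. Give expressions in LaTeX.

Compute t_(k+1)/t_k: get (4*k**4 + 27*k**3 + 87*k**2 + 138*k + 80)/(2*(4*k**3 + 7*k**2 + 23*k + 6)).
A = k/2 + 1, B = 1, C = k**3 + 7*k**2/4 + 23*k/4 + 3/2.
Key eq: (k/2 + 1)·f(k+1) = (1)·f(k) + (k**3 + 7*k**2/4 + 23*k/4 + 3/2).
Bound: deg f ≤ 2.
Coefficient equations give f(k) = (4*k**2 - k + 4)/2.
Get s_k = R·t_k = (4*k**2 - k + 4)*factorial(k + 1)/2**k with R(k) = B(k−1)f(k)/C(k) = 2*(4*k**2 - k + 4)/(4*k**3 + 7*k**2 + 23*k + 6).
Verify: (4*k**3 + 7*k**2 + 23*k + 6)*factorial(k + 1)/(2*2**k) matches t_k.

Yes. s_k = 2^{- k} \left(4 k^{2} - k + 4\right) \left(k + 1\right)!.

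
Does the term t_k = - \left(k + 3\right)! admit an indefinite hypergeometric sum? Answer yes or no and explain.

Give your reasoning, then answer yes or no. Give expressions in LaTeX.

No; the degree bound rules out any f.

The ratio is k + 4.
Gosper form: A/B · C(k+1)/C(k) with A=k + 4, B=1, C=1.
Solve (k + 4)·f(k+1) − (1)·f(k) = 1.
d = -1 from the (1,0,0) case.
Bound -1 < 0, so the key equation has no polynomial solution.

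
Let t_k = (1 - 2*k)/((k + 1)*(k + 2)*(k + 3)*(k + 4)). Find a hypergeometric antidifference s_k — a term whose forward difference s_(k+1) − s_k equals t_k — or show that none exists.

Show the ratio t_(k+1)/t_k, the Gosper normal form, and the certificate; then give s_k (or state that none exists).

Step 1: r(k) = (k + 1)*(2*k + 1)/((k + 5)*(2*k - 1)).
So A=k + 1 and B=k + 5, with C=k - 1/2.
Solve (k + 1)·f(k+1) − (k + 4)·f(k) = k - 1/2.
d = 3 from the (1,1,1) case.
Solving with deg f ≤ 3: f(k) = -k/2.
Then R = B(k−1)f/C = -k*(k + 4)/(2*k - 1), so s_k = R(k)·t_k = k/((k + 1)*(k + 2)*(k + 3)).
Δs = (-k*(k + 4) + (k + 1)**2)/((k + 1)*(k + 2)*(k + 3)*(k + 4)), as required.

s_k = k/((k + 1)*(k + 2)*(k + 3))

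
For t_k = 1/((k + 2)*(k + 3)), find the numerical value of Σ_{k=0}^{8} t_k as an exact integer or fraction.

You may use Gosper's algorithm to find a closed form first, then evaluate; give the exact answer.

Σ = 9/22

Compute t_(k+1)/t_k: get (k + 2)/(k + 4).
Factor: A=k + 2; B=k + 4; C=1.
Need (k + 2)·f(k+1) − (k + 3)·f(k) = 1.
Bound: deg f ≤ 1.
Match coefficients ⇒ f(k) = k/2.
Certificate R = B(k−1)f/C = k*(k + 3)/2 gives s_k = k/(2*(k + 2)).
Check: Δs_k = 1/(k**2 + 5*k + 6). ✓
Σ_(k=0)^(8) t_k = s_(9) − s_(0) = 9/22 − (0) = 9/22.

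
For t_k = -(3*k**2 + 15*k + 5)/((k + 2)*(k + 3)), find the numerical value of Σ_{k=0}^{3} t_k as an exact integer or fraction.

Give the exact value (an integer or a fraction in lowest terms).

t_(k+1)/t_k = (k + 2)*(15*k + 3*(k + 1)**2 + 20)/((k + 4)*(3*k**2 + 15*k + 5)).
Factor: A=k + 2; B=k + 4; C=k**2 + 5*k + 5/3.
Solve (k + 2)·f(k+1) − (k + 3)·f(k) = k**2 + 5*k + 5/3.
Degrees (1,1,2) ⇒ d ≤ 2.
Match coefficients ⇒ f(k) = k*(6*k - 1)/6.
Then R = B(k−1)f/C = k*(k + 3)*(6*k - 1)/(2*(3*k**2 + 15*k + 5)), so s_k = R(k)·t_k = k*(1 - 6*k)/(2*(k + 2)).
s_(k+1) − s_k = (-3*k**2 - 15*k - 5)/(k**2 + 5*k + 6) = t_k.
Σ_(k=0)^(3) t_k = s_(4) − s_(0) = -23/3 − (0) = -23/3.

Σ = -23/3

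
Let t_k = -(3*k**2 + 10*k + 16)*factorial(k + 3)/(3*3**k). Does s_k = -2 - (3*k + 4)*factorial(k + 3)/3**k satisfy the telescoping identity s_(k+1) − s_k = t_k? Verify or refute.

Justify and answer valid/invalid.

s_(k+1) = -3**(-k - 1)*(3*k + 7)*factorial(k + 4) - 2
s_(k+1) − s_k = -(3*k**2 + 10*k + 16)*factorial(k + 3)/(3*3**k)
(s_(k+1) − s_k) − t_k = 0

valid; difference matches t_k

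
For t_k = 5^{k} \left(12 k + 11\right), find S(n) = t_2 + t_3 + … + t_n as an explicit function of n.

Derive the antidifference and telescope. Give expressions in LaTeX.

S(n) = 15 \cdot 5^{n} n + 10 \cdot 5^{n} - 125

Step 1: r(k) = 5*(12*k + 23)/(12*k + 11).
Normal form (A,B,C) = (5, 1, k + 11/12).
Set up (5)·f(k+1) − (1)·f(k) − (k + 11/12) = 0.
Degrees (0,0,1) ⇒ d ≤ 1.
Solving with deg f ≤ 1: f(k) = (3*k - 1)/12.
R(k) = B(k−1)·f(k)/C(k) = (3*k - 1)/(12*k + 11); s_k = R·t_k = 5**k*(3*k - 1).
Δs = 5**k*(12*k + 11), as required.
Telescope: S(n) = s_(n+1) − s_(2) = 5**(n + 1)*(3*n + 2) − (125) = 15*5**n*n + 10*5**n - 125.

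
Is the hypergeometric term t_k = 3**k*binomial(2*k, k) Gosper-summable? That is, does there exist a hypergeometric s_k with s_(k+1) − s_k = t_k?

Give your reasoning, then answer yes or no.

Compute t_(k+1)/t_k: get 6*(2*k + 1)/(k + 1).
Normal form (A,B,C) = (12*k + 6, k + 1, 1).
Need (12*k + 6)·f(k+1) − (k)·f(k) = 1.
d = -1 from the (1,1,0) case.
Negative degree bound (-1): no f exists, t_k not Gosper-summable.

No — negative degree bound, so no certificate f.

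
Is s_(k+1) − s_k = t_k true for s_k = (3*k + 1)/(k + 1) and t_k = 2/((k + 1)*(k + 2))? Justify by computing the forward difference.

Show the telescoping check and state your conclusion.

s_(k+1) = (3*k + 4)/(k + 2)
s_(k+1) − s_k = 2/(k**2 + 3*k + 2)
(s_(k+1) − s_k) − t_k = 0

Valid — Δs_k = t_k.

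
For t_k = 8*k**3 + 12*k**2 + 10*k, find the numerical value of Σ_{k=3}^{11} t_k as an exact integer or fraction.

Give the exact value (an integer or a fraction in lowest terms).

Compute t_(k+1)/t_k: get (4*k**3 + 18*k**2 + 29*k + 15)/(k*(4*k**2 + 6*k + 5)).
A = 1, B = 1, C = k**3 + 3*k**2/2 + 5*k/4.
Key eq: (1)·f(k+1) = (1)·f(k) + (k**3 + 3*k**2/2 + 5*k/4).
From deg A=0, deg B=0, deg C=3: d=4.
Solve for f: f(k) = k*(k - 1)*(2*k**2 + 2*k + 3)/8 (degree 4 ≤ 4).
Get s_k = R·t_k = k*(2*k**3 + k - 3) with R(k) = B(k−1)f(k)/C(k) = (k - 1)*(2*k**2 + 2*k + 3)/(2*(4*k**2 + 6*k + 5)).
s_(k+1) − s_k = 2*k*(4*k**2 + 6*k + 5) = t_k.
Sum = s_(12) − s_(3); s_(12) = 41580, s_(3) = 162 ⇒ 41418.

Σ = 41418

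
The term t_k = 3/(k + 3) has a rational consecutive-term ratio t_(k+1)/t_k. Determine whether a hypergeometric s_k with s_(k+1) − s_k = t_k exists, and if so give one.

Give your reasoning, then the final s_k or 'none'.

none — t_k is not Gosper-summable

Compute t_(k+1)/t_k: get (k + 3)/(k + 4).
Gosper form: A/B · C(k+1)/C(k) with A=k + 3, B=k + 4, C=1.
Key eq: (k + 3)·f(k+1) = (k + 3)·f(k) + (1).
From deg A=1, deg B=1, deg C=0: d=0.
Put f(k) = c0: A·f(k+1) − B(k−1)·f(k) − C = -1; need -1 = 0 — inconsistent ⇒ no f, not summable.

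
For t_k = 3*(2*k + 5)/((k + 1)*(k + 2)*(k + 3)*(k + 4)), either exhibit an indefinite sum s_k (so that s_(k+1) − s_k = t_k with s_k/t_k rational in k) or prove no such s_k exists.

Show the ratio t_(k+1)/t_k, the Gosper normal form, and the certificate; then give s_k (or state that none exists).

Ratio r(k) = (k + 1)*(2*k + 7)/((k + 5)*(2*k + 5)).
Gosper form: A/B · C(k+1)/C(k) with A=k + 1, B=k + 5, C=k + 5/2.
Set up (k + 1)·f(k+1) − (k + 4)·f(k) − (k + 5/2) = 0.
deg f ≤ 3 (via 1,1,1).
Coefficient equations give f(k) = k*(k + 2)*(k + 4)/6.
R(k) = B(k−1)·f(k)/C(k) = k*(k + 2)*(k + 4)**2/(3*(2*k + 5)); s_k = R·t_k = k*(k + 4)/(k**2 + 4*k + 3).
Verify: 3*(2*k + 5)/(k**4 + 10*k**3 + 35*k**2 + 50*k + 24) matches t_k.

s_k = k*(k + 4)/(k**2 + 4*k + 3)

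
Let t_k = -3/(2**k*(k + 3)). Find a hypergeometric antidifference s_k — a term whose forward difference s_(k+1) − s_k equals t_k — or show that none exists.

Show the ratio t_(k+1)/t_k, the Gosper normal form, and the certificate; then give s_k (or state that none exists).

Ratio r(k) = (k + 3)/(2*(k + 4)).
A = k/2 + 3/2, B = k + 4, C = 1.
Set up (k/2 + 3/2)·f(k+1) − (k + 3)·f(k) − (1) = 0.
From deg A=1, deg B=1, deg C=0: d=-1.
d = -1 < 0 ⇒ no nonzero polynomial f; not summable.

no hypergeometric antidifference exists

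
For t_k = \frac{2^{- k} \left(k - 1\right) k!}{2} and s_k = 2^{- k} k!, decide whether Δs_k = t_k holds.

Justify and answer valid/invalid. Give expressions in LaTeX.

valid; difference matches t_k

s_(k+1) = factorial(k + 1)/(2*2**k)
s_(k+1) − s_k = (k - 1)*factorial(k)/(2*2**k)
(s_(k+1) − s_k) − t_k = 0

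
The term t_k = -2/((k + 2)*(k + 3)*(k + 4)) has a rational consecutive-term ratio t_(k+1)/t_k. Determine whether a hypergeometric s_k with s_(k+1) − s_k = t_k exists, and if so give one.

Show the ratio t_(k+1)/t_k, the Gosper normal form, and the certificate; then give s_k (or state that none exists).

t_(k+1)/t_k = (k + 2)/(k + 5).
Gosper form: A/B · C(k+1)/C(k) with A=k + 2, B=k + 5, C=1.
Solve (k + 2)·f(k+1) − (k + 4)·f(k) = 1.
Bound: deg f ≤ 2.
Coefficient equations give f(k) = k*(k + 5)/12.
Certificate R = B(k−1)f/C = k*(k + 4)*(k + 5)/12 gives s_k = k*(-k - 5)/(6*(k + 2)*(k + 3)).
Δs = -2/(k**3 + 9*k**2 + 26*k + 24), as required.

s_k = k*(-k - 5)/(6*(k + 2)*(k + 3))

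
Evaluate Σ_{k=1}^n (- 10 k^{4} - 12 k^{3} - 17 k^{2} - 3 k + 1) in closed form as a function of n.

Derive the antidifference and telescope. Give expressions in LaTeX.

r(k) = (10*k**4 + 52*k**3 + 113*k**2 + 113*k + 41)/(10*k**4 + 12*k**3 + 17*k**2 + 3*k - 1) after simplifying.
So A=1 and B=1, with C=k**4 + 6*k**3/5 + 17*k**2/10 + 3*k/10 - 1/10.
Key eq: (1)·f(k+1) = (1)·f(k) + (k**4 + 6*k**3/5 + 17*k**2/10 + 3*k/10 - 1/10).
From deg A=0, deg B=0, deg C=4: d=5.
Solving with deg f ≤ 5: f(k) = k**2*(2*k**3 - 2*k**2 + 3*k - 4)/10.
Get s_k = R·t_k = k**2*(-2*k**3 + 2*k**2 - 3*k + 4) with R(k) = B(k−1)f(k)/C(k) = k**2*(2*k**3 - 2*k**2 + 3*k - 4)/(10*k**4 + 12*k**3 + 17*k**2 + 3*k - 1).
Check: Δs_k = -10*k**4 - 12*k**3 - 17*k**2 - 3*k + 1. ✓
Telescope: S(n) = s_(n+1) − s_(1) = -2*n**5 - 8*n**4 - 15*n**3 - 13*n**2 - 3*n + 1 − (1) = n*(-2*n**4 - 8*n**3 - 15*n**2 - 13*n - 3).

S(n) = n \left(- 2 n^{4} - 8 n^{3} - 15 n^{2} - 13 n - 3\right)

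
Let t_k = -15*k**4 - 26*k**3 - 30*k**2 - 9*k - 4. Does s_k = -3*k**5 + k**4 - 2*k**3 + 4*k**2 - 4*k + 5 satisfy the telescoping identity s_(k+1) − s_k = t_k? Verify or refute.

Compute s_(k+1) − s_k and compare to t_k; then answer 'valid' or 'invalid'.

s_(k+1) = -3*k**5 - 14*k**4 - 28*k**3 - 26*k**2 - 13*k + 1
s_(k+1) − s_k = -15*k**4 - 26*k**3 - 30*k**2 - 9*k - 4
(s_(k+1) − s_k) − t_k = 0

valid; difference matches t_k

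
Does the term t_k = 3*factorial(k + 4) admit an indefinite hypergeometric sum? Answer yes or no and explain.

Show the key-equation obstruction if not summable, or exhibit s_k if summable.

r(k) = k + 5 after simplifying.
Gosper form: A/B · C(k+1)/C(k) with A=k + 5, B=1, C=1.
Key eq: (k + 5)·f(k+1) = (1)·f(k) + (1).
deg f ≤ -1 (via 1,0,0).
deg f ≤ -1 is impossible — no certificate.

No; the degree bound rules out any f.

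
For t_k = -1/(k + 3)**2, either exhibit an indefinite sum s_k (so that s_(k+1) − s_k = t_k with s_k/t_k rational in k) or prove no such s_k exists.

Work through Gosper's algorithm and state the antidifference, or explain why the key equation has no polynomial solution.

r(k) = (k + 3)**2/(k + 4)**2 after simplifying.
Factor: A=k**2 + 6*k + 9; B=k**2 + 8*k + 16; C=1.
Key eq: (k**2 + 6*k + 9)·f(k+1) = (k**2 + 6*k + 9)·f(k) + (1).
d = 0 from the (2,2,0) case.
Write f(k) = c0. Then LHS − RHS = -1, requiring -1 = 0: contradictory. No certificate.

none (Gosper's algorithm certifies no s_k)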